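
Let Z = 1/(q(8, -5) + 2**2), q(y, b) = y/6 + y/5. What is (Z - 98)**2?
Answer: 103571329/10816 ≈ 9575.8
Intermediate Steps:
q(y, b) = 11*y/30 (q(y, b) = y*(1/6) + y*(1/5) = y/6 + y/5 = 11*y/30)
Z = 15/104 (Z = 1/((11/30)*8 + 2**2) = 1/(44/15 + 4) = 1/(104/15) = 15/104 ≈ 0.14423)
(Z - 98)**2 = (15/104 - 98)**2 = (-10177/104)**2 = 103571329/10816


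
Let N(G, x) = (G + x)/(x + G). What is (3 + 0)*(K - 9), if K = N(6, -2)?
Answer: -24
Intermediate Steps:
N(G, x) = 1 (N(G, x) = (G + x)/(G + x) = 1)
K = 1
(3 + 0)*(K - 9) = (3 + 0)*(1 - 9) = 3*(-8) = -24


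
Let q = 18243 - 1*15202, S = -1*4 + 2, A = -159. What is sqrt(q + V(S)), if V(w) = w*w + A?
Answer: sqrt(2886) ≈ 53.721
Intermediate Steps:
S = -2 (S = -4 + 2 = -2)
q = 3041 (q = 18243 - 15202 = 3041)
V(w) = -159 + w**2 (V(w) = w*w - 159 = w**2 - 159 = -159 + w**2)
sqrt(q + V(S)) = sqrt(3041 + (-159 + (-2)**2)) = sqrt(3041 + (-159 + 4)) = sqrt(3041 - 155) = sqrt(2886)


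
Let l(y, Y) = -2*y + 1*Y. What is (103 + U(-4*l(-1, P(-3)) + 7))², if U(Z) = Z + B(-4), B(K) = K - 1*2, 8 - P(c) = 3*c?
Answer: 784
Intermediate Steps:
P(c) = 8 - 3*c
l(y, Y) = Y - 2*y (l(y, Y) = -2*y + Y = Y - 2*y)
B(K) = -2 + K (B(K) = K - 2 = -2 + K)
U(Z) = -6 + Z (U(Z) = Z + (-2 - 4) = Z - 6 = -6 + Z)
(103 + U(-4*l(-1, P(-3)) + 7))² = (103 + (-6 + (-4*((8 - 3*(-3)) - 2*(-1)) + 7)))² = (103 + (-6 + (-4*((8 + 9) + 2) + 7)))² = (103 + (-6 + (-4*(17 + 2) + 7)))² = (103 + (-6 + (-4*19 + 7)))² = (103 + (-6 + (-76 + 7)))² = (103 + (-6 - 69))² = (103 - 75)² = 28² = 784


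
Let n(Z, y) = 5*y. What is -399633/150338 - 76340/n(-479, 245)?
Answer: -2393270669/36832810 ≈ -64.977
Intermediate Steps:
-399633/150338 - 76340/n(-479, 245) = -399633/150338 - 76340/(5*245) = -399633*1/150338 - 76340/1225 = -399633/150338 - 76340*1/1225 = -399633/150338 - 15268/245 = -2393270669/36832810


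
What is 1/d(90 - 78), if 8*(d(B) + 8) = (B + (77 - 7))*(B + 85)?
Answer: 4/3945 ≈ 0.0010139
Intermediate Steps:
d(B) = -8 + (70 + B)*(85 + B)/8 (d(B) = -8 + ((B + (77 - 7))*(B + 85))/8 = -8 + ((B + 70)*(85 + B))/8 = -8 + ((70 + B)*(85 + B))/8 = -8 + (70 + B)*(85 + B)/8)
1/d(90 - 78) = 1/(2943/4 + (90 - 78)²/8 + 155*(90 - 78)/8) = 1/(2943/4 + (⅛)*12² + (155/8)*12) = 1/(2943/4 + (⅛)*144 + 465/2) = 1/(2943/4 + 18 + 465/2) = 1/(3945/4) = 4/3945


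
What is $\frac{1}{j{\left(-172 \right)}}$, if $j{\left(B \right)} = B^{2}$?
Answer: $\frac{1}{29584} \approx 3.3802 \cdot 10^{-5}$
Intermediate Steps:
$\frac{1}{j{\left(-172 \right)}} = \frac{1}{\left(-172\right)^{2}} = \frac{1}{29584}$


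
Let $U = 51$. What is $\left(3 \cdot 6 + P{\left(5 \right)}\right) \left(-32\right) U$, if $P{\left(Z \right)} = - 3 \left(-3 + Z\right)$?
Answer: $-19584$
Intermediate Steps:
$P{\left(Z \right)} = 9 - 3 Z$
$\left(3 \cdot 6 + P{\left(5 \right)}\right) \left(-32\right) U = \left(3 \cdot 6 + \left(9 - 15\right)\right) \left(-32\right) 51 = \left(18 + \left(9 - 15\right)\right) \left(-32\right) 51 = \left(18 - 6\right) \left(-32\right) 51 = 12 \left(-32\right) 51 = \left(-384\right) 51 = -19584$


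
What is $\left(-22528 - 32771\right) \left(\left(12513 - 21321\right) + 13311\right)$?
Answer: $-249011397$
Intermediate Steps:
$\left(-22528 - 32771\right) \left(\left(12513 - 21321\right) + 13311\right) = - 55299 \left(\left(12513 - 21321\right) + 13311\right) = - 55299 \left(-8808 + 13311\right) = \left(-55299\right) 4503 = -249011397$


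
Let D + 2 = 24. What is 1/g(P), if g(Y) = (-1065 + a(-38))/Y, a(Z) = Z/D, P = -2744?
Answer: 15092/5867 ≈ 2.5724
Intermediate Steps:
D = 22 (D = -2 + 24 = 22)
a(Z) = Z/22
g(Y) = -11734/(11*Y) (g(Y) = (-1065 + (1/22)*(-38))/Y = (-1065 - 19/11)/Y = -11734/(11*Y))
1/g(P) = 1/(-11734/11/(-2744)) = 1/(-11734/11*(-1/2744)) = 1/(5867/15092) = 15092/5867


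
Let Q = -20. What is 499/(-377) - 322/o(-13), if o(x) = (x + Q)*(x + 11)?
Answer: -77164/12441 ≈ -6.2024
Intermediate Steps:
o(x) = (-20 + x)*(11 + x) (o(x) = (x - 20)*(x + 11) = (-20 + x)*(11 + x))
499/(-377) - 322/o(-13) = 499/(-377) - 322/(-220 + (-13)² - 9*(-13)) = 499*(-1/377) - 322/(-220 + 169 + 117) = -499/377 - 322/66 = -499/377 - 322*1/66 = -499/377 - 161/33 = -77164/12441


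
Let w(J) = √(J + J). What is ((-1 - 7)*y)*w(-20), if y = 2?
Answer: -32*I*√10 ≈ -101.19*I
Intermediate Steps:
w(J) = √2*√J (w(J) = √(2*J) = √2*√J)
((-1 - 7)*y)*w(-20) = ((-1 - 7)*2)*(√2*√(-20)) = (-8*2)*(√2*(2*I*√5)) = -32*I*√10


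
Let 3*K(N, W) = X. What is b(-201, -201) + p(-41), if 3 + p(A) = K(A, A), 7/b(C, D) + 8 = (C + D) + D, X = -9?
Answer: -3673/611 ≈ -6.0115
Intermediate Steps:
K(N, W) = -3 (K(N, W) = (⅓)*(-9) = -3)
b(C, D) = 7/(-8 + C + 2*D) (b(C, D) = 7/(-8 + ((C + D) + D)) = 7/(-8 + (C + 2*D)) = 7/(-8 + C + 2*D))
p(A) = -6 (p(A) = -3 - 3 = -6)
b(-201, -201) + p(-41) = 7/(-8 - 201 + 2*(-201)) - 6 = 7/(-8 - 201 - 402) - 6 = 7/(-611) - 6 = 7*(-1/611) - 6 = -7/611 - 6 = -3673/611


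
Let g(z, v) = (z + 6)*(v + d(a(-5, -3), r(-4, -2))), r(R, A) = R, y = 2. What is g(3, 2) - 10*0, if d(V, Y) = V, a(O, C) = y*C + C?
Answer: -63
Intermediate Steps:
a(O, C) = 3*C (a(O, C) = 2*C + C = 3*C)
g(z, v) = (-9 + v)*(6 + z) (g(z, v) = (z + 6)*(v + 3*(-3)) = (6 + z)*(v - 9) = (6 + z)*(-9 + v) = (-9 + v)*(6 + z))
g(3, 2) - 10*0 = (-54 - 9*3 + 6*2 + 2*3) - 10*0 = (-54 - 27 + 12 + 6) + 0 = -63 + 0 = -63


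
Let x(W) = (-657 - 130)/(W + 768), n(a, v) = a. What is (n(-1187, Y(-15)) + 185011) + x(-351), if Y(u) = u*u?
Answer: 76653821/417 ≈ 1.8382e+5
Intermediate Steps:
Y(u) = u**2
x(W) = -787/(768 + W)
(n(-1187, Y(-15)) + 185011) + x(-351) = (-1187 + 185011) - 787/(768 - 351) = 183824 - 787/417 = 76653821/417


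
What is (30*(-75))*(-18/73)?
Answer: 40500/73 ≈ 554.79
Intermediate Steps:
(30*(-75))*(-18/73) = -(-40500)/73 = -2250*(-18/73) = 40500/73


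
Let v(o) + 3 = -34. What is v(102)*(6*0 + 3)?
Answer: -111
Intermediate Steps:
v(o) = -37 (v(o) = -3 - 34 = -37)
v(102)*(6*0 + 3) = -37*(6*0 + 3) = -37*(0 + 3) = -37*3 = -111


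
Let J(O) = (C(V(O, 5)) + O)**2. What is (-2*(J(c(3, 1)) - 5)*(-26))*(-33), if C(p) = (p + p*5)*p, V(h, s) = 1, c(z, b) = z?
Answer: -130416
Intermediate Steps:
C(p) = 6*p**2 (C(p) = (p + 5*p)*p = (6*p)*p = 6*p**2)
J(O) = (6 + O)**2 (J(O) = (6*1**2 + O)**2 = (6*1 + O)**2 = (6 + O)**2)
(-2*(J(c(3, 1)) - 5)*(-26))*(-33) = (-2*((6 + 3)**2 - 5)*(-26))*(-33) = (-2*(9**2 - 5)*(-26))*(-33) = (-2*(81 - 5)*(-26))*(-33) = (-2*76*(-26))*(-33) = -152*(-26)*(-33) = 3952*(-33) = -130416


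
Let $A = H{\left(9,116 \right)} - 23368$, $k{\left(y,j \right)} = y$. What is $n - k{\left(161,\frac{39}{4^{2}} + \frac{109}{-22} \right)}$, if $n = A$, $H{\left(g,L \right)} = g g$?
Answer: $-23448$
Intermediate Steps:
$H{\left(g,L \right)} = g^{2}$
$A = -23287$ ($A = 9^{2} - 23368 = 81 - 23368 = -23287$)
$n = -23287$
$n - k{\left(161,\frac{39}{4^{2}} + \frac{109}{-22} \right)} = -23287 - 161 = -23448$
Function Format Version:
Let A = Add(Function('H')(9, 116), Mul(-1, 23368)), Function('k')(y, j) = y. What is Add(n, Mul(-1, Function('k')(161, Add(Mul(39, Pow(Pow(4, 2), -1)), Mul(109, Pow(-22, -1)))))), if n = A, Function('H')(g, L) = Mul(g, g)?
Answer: -23448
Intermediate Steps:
Function('H')(g, L) = Pow(g, 2)
A = -23287 (A = Add(Pow(9, 2), Mul(-1, 23368)) = Add(81, -23368) = -23287)
n = -23287
Add(n, Mul(-1, Function('k')(161, Add(Mul(39, Pow(Pow(4, 2), -1)), Mul(109, Pow(-22, -1)))))) = Add(-23287, Mul(-1, 161)) = Add(-23287, -161) = -23448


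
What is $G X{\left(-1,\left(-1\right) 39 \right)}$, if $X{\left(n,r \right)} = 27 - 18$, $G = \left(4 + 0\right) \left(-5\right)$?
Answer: $-180$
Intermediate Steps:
$G = -20$ ($G = 4 \left(-5\right) = -20$)
$X{\left(n,r \right)} = 9$ ($X{\left(n,r \right)} = 27 - 18 = 9$)
$G X{\left(-1,\left(-1\right) 39 \right)} = \left(-20\right) 9 = -180$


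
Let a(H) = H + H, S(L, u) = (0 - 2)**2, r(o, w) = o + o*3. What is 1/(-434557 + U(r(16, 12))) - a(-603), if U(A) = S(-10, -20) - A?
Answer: 524148101/434617 ≈ 1206.0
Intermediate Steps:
r(o, w) = 4*o (r(o, w) = o + 3*o = 4*o)
S(L, u) = 4 (S(L, u) = (-2)**2 = 4)
a(H) = 2*H
U(A) = 4 - A
1/(-434557 + U(r(16, 12))) - a(-603) = 1/(-434557 + (4 - 4*16)) - 2*(-603) = 1/(-434557 + (4 - 1*64)) - 1*(-1206) = 1/(-434557 + (4 - 64)) + 1206 = 1/(-434557 - 60) + 1206 = 1/(-434617) + 1206 = -1/434617 + 1206 = 524148101/434617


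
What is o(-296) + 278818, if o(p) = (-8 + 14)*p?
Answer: 277042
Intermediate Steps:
o(p) = 6*p
o(-296) + 278818 = 6*(-296) + 278818 = -1776 + 278818 = 277042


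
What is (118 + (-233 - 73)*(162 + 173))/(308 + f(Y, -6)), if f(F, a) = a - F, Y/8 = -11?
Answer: -51196/195 ≈ -262.54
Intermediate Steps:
Y = -88 (Y = 8*(-11) = -88)
(118 + (-233 - 73)*(162 + 173))/(308 + f(Y, -6)) = (118 + (-233 - 73)*(162 + 173))/(308 + (-6 - 1*(-88))) = (118 - 306*335)/(308 + (-6 + 88)) = (118 - 102510)/(308 + 82) = -102392/390 = -102392*1/390 = -51196/195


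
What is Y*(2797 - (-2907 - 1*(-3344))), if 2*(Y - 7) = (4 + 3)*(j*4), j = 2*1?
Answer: 82600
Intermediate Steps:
j = 2
Y = 35 (Y = 7 + ((4 + 3)*(2*4))/2 = 7 + (7*8)/2 = 7 + (½)*56 = 7 + 28 = 35)
Y*(2797 - (-2907 - 1*(-3344))) = 35*(2797 - (-2907 - 1*(-3344))) = 35*(2797 - (-2907 + 3344)) = 35*(2797 - 1*437) = 35*(2797 - 437) = 35*2360 = 82600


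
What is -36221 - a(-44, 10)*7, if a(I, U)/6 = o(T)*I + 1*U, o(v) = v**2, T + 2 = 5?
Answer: -20009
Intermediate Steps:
T = 3 (T = -2 + 5 = 3)
a(I, U) = 6*U + 54*I (a(I, U) = 6*(3**2*I + 1*U) = 6*(9*I + U) = 6*(U + 9*I) = 6*U + 54*I)
-36221 - a(-44, 10)*7 = -36221 - (6*10 + 54*(-44))*7 = -36221 - (60 - 2376)*7 = -36221 - (-2316)*7 = -36221 - 1*(-16212) = -36221 + 16212 = -20009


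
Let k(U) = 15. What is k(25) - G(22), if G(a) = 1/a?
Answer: 329/22 ≈ 14.955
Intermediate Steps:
k(25) - G(22) = 15 - 1/22 = 329/22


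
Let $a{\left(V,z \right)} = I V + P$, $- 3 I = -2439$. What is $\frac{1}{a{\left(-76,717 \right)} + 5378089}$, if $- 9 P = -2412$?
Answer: $\frac{1}{5316569} \approx 1.8809 \cdot 10^{-7}$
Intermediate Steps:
$P = 268$ ($P = \left(- \frac{1}{9}\right) \left(-2412\right) = 268$)
$I = 813$ ($I = \left(- \frac{1}{3}\right) \left(-2439\right) = 813$)
$a{\left(V,z \right)} = 268 + 813 V$ ($a{\left(V,z \right)} = 813 V + 268 = 268 + 813 V$)
$\frac{1}{a{\left(-76,717 \right)} + 5378089} = \frac{1}{\left(268 + 813 \left(-76\right)\right) + 5378089} = \frac{1}{\left(268 - 61788\right) + 5378089} = \frac{1}{-61520 + 5378089} = \frac{1}{5316569}$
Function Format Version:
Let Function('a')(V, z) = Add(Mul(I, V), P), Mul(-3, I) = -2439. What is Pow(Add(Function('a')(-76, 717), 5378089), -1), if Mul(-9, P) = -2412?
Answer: Rational(1, 5316569) ≈ 1.8809e-7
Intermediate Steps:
P = 268 (P = Mul(Rational(-1, 9), -2412) = 268)
I = 813 (I = Mul(Rational(-1, 3), -2439) = 813)
Function('a')(V, z) = Add(268, Mul(813, V)) (Function('a')(V, z) = Add(Mul(813, V), 268) = Add(268, Mul(813, V)))
Pow(Add(Function('a')(-76, 717), 5378089), -1) = Pow(Add(Add(268, Mul(813, -76)), 5378089), -1) = Pow(Add(Add(268, -61788), 5378089), -1) = Pow(Add(-61520, 5378089), -1) = Pow(5316569, -1) = Rational(1, 5316569)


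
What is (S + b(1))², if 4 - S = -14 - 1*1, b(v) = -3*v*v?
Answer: 256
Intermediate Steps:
b(v) = -3*v²
S = 19 (S = 4 - (-14 - 1*1) = 4 - (-14 - 1) = 4 - 1*(-15) = 4 + 15 = 19)
(S + b(1))² = (19 - 3*1²)² = (19 - 3*1)² = (19 - 3)² = 16² = 256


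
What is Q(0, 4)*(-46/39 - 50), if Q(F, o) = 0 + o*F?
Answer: 0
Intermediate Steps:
Q(F, o) = F*o (Q(F, o) = 0 + F*o = F*o)
Q(0, 4)*(-46/39 - 50) = (0*4)*(-46/39 - 50) = 0*(-46*1/39 - 50) = 0*(-46/39 - 50) = 0*(-1996/39) = 0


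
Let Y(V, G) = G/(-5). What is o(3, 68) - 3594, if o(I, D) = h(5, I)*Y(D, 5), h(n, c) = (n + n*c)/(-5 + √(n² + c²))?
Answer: -32446/9 - 20*√34/9 ≈ -3618.1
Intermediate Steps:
h(n, c) = (n + c*n)/(-5 + √(c² + n²))
Y(V, G) = -G/5 (Y(V, G) = G*(-⅕) = -G/5)
o(I, D) = -5*(1 + I)/(-5 + √(25 + I²)) (o(I, D) = (5*(1 + I)/(-5 + √(I² + 5²)))*(-⅕*5) = (5*(1 + I)/(-5 + √(I² + 25)))*(-1) = (5*(1 + I)/(-5 + √(25 + I²)))*(-1) = -5*(1 + I)/(-5 + √(25 + I²)))
o(3, 68) - 3594 = 5*(-1 - 1*3)/(-5 + √(25 + 3²)) - 3594 = 5*(-1 - 3)/(-5 + √(25 + 9)) - 3594 = 5*(-4)/(-5 + √34) - 3594 = -20/(-5 + √34) - 3594 = -3594 - 20/(-5 + √34)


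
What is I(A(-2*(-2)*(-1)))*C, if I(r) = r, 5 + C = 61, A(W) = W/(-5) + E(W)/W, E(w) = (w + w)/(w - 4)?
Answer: 154/5 ≈ 30.800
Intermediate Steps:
E(w) = 2*w/(-4 + w) (E(w) = (2*w)/(-4 + w) = 2*w/(-4 + w))
A(W) = 2/(-4 + W) - W/5 (A(W) = W/(-5) + (2*W/(-4 + W))/W = W*(-⅕) + 2/(-4 + W) = -W/5 + 2/(-4 + W) = 2/(-4 + W) - W/5)
C = 56 (C = -5 + 61 = 56)
I(A(-2*(-2)*(-1)))*C = ((10 - -2*(-2)*(-1)*(-4 - 2*(-2)*(-1)))/(5*(-4 - 2*(-2)*(-1))))*56 = ((10 - 4*(-1)*(-4 + 4*(-1)))/(5*(-4 + 4*(-1))))*56 = ((10 - 1*(-4)*(-4 - 4))/(5*(-4 - 4)))*56 = ((⅕)*(10 - 1*(-4)*(-8))/(-8))*56 = ((⅕)*(-⅛)*(10 - 32))*56 = ((⅕)*(-⅛)*(-22))*56 = (11/20)*56 = 154/5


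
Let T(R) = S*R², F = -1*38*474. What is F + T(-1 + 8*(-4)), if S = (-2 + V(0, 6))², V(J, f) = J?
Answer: -13656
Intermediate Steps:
F = -18012 (F = -38*474 = -18012)
S = 4 (S = (-2 + 0)² = (-2)² = 4)
T(R) = 4*R²
F + T(-1 + 8*(-4)) = -18012 + 4*(-1 + 8*(-4))² = -18012 + 4*(-1 - 32)² = -18012 + 4*(-33)² = -18012 + 4*1089 = -18012 + 4356 = -13656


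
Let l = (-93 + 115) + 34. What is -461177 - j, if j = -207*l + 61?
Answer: -449646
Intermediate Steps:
l = 56 (l = 22 + 34 = 56)
j = -11531 (j = -207*56 + 61 = -11592 + 61 = -11531)
-461177 - j = -461177 - 1*(-11531) = -461177 + 11531 = -449646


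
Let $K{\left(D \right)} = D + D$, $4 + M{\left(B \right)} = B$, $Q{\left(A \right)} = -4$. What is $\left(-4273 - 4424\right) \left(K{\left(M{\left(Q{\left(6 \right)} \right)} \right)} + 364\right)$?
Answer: $-3026556$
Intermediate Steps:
$M{\left(B \right)} = -4 + B$
$K{\left(D \right)} = 2 D$
$\left(-4273 - 4424\right) \left(K{\left(M{\left(Q{\left(6 \right)} \right)} \right)} + 364\right) = \left(-4273 - 4424\right) \left(2 \left(-4 - 4\right) + 364\right) = - 8697 \left(2 \left(-8\right) + 364\right) = - 8697 \left(-16 + 364\right) = \left(-8697\right) 348 = -3026556$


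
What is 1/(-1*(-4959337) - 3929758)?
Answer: 1/1029579 ≈ 9.7127e-7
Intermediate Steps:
1/(-1*(-4959337) - 3929758) = 1/(4959337 - 3929758) = 1/1029579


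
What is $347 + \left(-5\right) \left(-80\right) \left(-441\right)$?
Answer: $-176053$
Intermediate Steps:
$347 + \left(-5\right) \left(-80\right) \left(-441\right) = 347 + 400 \left(-441\right) = 347 - 176400 = -176053$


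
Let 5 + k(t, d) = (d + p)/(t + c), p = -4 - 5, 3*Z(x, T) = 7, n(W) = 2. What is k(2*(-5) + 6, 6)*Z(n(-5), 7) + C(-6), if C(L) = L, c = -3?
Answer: -50/3 ≈ -16.667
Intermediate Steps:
Z(x, T) = 7/3 (Z(x, T) = (⅓)*7 = 7/3)
p = -9
k(t, d) = -5 + (-9 + d)/(-3 + t) (k(t, d) = -5 + (d - 9)/(t - 3) = -5 + (-9 + d)/(-3 + t))
k(2*(-5) + 6, 6)*Z(n(-5), 7) + C(-6) = ((6 + 6 - 5*(2*(-5) + 6))/(-3 + (2*(-5) + 6)))*(7/3) - 6 = ((6 + 6 - 5*(-10 + 6))/(-3 + (-10 + 6)))*(7/3) - 6 = ((6 + 6 - 5*(-4))/(-3 - 4))*(7/3) - 6 = ((6 + 6 + 20)/(-7))*(7/3) - 6 = -⅐*32*(7/3) - 6 = -32/7*7/3 - 6 = -32/3 - 6 = -50/3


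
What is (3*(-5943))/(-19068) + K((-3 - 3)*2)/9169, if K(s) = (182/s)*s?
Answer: 7949737/8325452 ≈ 0.95487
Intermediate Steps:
K(s) = 182
(3*(-5943))/(-19068) + K((-3 - 3)*2)/9169 = (3*(-5943))/(-19068) + 182/9169 = -17829*(-1/19068) + 182*(1/9169) = 849/908 + 182/9169 = 7949737/8325452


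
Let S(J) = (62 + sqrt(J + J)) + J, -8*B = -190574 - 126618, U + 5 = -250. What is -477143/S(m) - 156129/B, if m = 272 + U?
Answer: -1495510274456/246101343 + 477143*sqrt(34)/6207 ≈ -5628.6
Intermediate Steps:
U = -255 (U = -5 - 250 = -255)
B = 39649 (B = -(-190574 - 126618)/8 = -1/8*(-317192) = 39649)
m = 17 (m = 272 - 255 = 17)
S(J) = 62 + J + sqrt(2)*sqrt(J) (S(J) = (62 + sqrt(2*J)) + J = (62 + sqrt(2)*sqrt(J)) + J = 62 + J + sqrt(2)*sqrt(J))
-477143/S(m) - 156129/B = -477143/(62 + 17 + sqrt(2)*sqrt(17)) - 156129/39649 = -477143/(62 + 17 + sqrt(34)) - 156129*1/39649 = -477143/(79 + sqrt(34)) - 156129/39649 = -156129/39649 - 477143/(79 + sqrt(34))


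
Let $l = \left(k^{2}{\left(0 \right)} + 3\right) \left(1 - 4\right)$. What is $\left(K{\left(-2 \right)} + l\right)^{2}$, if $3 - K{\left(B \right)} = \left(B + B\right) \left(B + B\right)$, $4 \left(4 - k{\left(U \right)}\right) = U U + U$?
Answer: $4900$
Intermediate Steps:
$k{\left(U \right)} = 4 - \frac{U}{4} - \frac{U^{2}}{4}$ ($k{\left(U \right)} = 4 - \frac{U U + U}{4} = 4 - \frac{U^{2} + U}{4} = 4 - \frac{U + U^{2}}{4} = 4 - \left(\frac{U}{4} + \frac{U^{2}}{4}\right) = 4 - \frac{U}{4} - \frac{U^{2}}{4}$)
$K{\left(B \right)} = 3 - 4 B^{2}$ ($K{\left(B \right)} = 3 - \left(B + B\right) \left(B + B\right) = 3 - 2 B 2 B = 3 - 4 B^{2}$)
$l = -57$ ($l = \left(\left(4 - 0 - \frac{0^{2}}{4}\right)^{2} + 3\right) \left(1 - 4\right) = \left(\left(4 + 0 - 0\right)^{2} + 3\right) \left(-3\right) = \left(\left(4 + 0 + 0\right)^{2} + 3\right) \left(-3\right) = \left(4^{2} + 3\right) \left(-3\right) = \left(16 + 3\right) \left(-3\right) = 19 \left(-3\right) = -57$)
$\left(K{\left(-2 \right)} + l\right)^{2} = \left(\left(3 - 4 \left(-2\right)^{2}\right) - 57\right)^{2} = \left(\left(3 - 16\right) - 57\right)^{2} = \left(-13 - 57\right)^{2} = \left(-70\right)^{2} = 4900$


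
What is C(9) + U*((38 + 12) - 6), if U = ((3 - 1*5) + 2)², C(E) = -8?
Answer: -8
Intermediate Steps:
U = 0 (U = ((3 - 5) + 2)² = (-2 + 2)² = 0² = 0)
C(9) + U*((38 + 12) - 6) = -8 + 0*((38 + 12) - 6) = -8 + 0*(50 - 6) = -8 + 0*44 = -8 + 0 = -8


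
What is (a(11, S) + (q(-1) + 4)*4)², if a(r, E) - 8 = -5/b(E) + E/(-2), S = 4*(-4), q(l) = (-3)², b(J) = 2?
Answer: 17161/4 ≈ 4290.3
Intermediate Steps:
q(l) = 9
S = -16
a(r, E) = 11/2 - E/2 (a(r, E) = 8 + (-5/2 + E/(-2)) = 8 + (-5*½ + E*(-½)) = 8 + (-5/2 - E/2) = 11/2 - E/2)
(a(11, S) + (q(-1) + 4)*4)² = ((11/2 - ½*(-16)) + (9 + 4)*4)² = ((11/2 + 8) + 13*4)² = (27/2 + 52)² = (131/2)² = 17161/4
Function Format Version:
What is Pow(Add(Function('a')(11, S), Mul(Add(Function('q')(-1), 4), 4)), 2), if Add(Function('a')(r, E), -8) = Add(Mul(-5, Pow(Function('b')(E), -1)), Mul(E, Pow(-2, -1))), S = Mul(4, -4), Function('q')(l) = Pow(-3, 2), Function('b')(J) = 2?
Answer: Rational(17161, 4) ≈ 4290.3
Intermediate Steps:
Function('q')(l) = 9
S = -16
Function('a')(r, E) = Add(Rational(11, 2), Mul(Rational(-1, 2), E)) (Function('a')(r, E) = Add(8, Add(Mul(-5, Pow(2, -1)), Mul(E, Pow(-2, -1)))) = Add(8, Add(Mul(-5, Rational(1, 2)), Mul(E, Rational(-1, 2)))) = Add(8, Add(Rational(-5, 2), Mul(Rational(-1, 2), E))) = Add(Rational(11, 2), Mul(Rational(-1, 2), E)))
Pow(Add(Function('a')(11, S), Mul(Add(Function('q')(-1), 4), 4)), 2) = Pow(Add(Add(Rational(11, 2), Mul(Rational(-1, 2), -16)), Mul(Add(9, 4), 4)), 2) = Pow(Add(Add(Rational(11, 2), 8), Mul(13, 4)), 2) = Pow(Add(Rational(27, 2), 52), 2) = Pow(Rational(131, 2), 2) = Rational(17161, 4)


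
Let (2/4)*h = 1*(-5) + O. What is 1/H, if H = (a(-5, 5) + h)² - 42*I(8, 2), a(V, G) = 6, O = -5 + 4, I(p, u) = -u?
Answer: 1/120 ≈ 0.0083333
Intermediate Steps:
O = -1
h = -12 (h = 2*(1*(-5) - 1) = 2*(-5 - 1) = 2*(-6) = -12)
H = 120 (H = (6 - 12)² - (-42)*2 = (-6)² - 42*(-2) = 36 + 84 = 120)
1/H = 1/120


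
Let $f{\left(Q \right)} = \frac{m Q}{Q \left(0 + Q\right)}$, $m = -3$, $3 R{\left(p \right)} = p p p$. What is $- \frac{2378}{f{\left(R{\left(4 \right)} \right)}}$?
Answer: $\frac{152192}{9} \approx 16910.0$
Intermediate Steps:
$R{\left(p \right)} = \frac{p^{3}}{3}$ ($R{\left(p \right)} = \frac{p p p}{3} = \frac{p^{2} p}{3} = \frac{p^{3}}{3}$)
$f{\left(Q \right)} = - \frac{3}{Q}$ ($f{\left(Q \right)} = \frac{\left(-3\right) Q}{Q \left(0 + Q\right)} = \frac{\left(-3\right) Q}{Q Q} = \frac{\left(-3\right) Q}{Q^{2}} = - \frac{3}{Q}$)
$- \frac{2378}{f{\left(R{\left(4 \right)} \right)}} = - \frac{2378}{\left(-3\right) \frac{1}{\frac{1}{3} \cdot 4^{3}}} = - \frac{2378}{\left(-3\right) \frac{1}{\frac{1}{3} \cdot 64}} = - \frac{2378}{\left(-3\right) \frac{1}{\frac{64}{3}}} = - \frac{2378}{\left(-3\right) \frac{3}{64}} = - \frac{2378}{- \frac{9}{64}} = \left(-2378\right) \left(- \frac{64}{9}\right) = \frac{152192}{9}$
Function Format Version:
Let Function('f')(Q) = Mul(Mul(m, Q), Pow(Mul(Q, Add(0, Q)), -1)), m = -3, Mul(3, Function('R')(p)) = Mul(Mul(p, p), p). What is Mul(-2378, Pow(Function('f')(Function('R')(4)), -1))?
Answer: Rational(152192, 9) ≈ 16910.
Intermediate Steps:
Function('R')(p) = Mul(Rational(1, 3), Pow(p, 3)) (Function('R')(p) = Mul(Rational(1, 3), Mul(Mul(p, p), p)) = Mul(Rational(1, 3), Mul(Pow(p, 2), p)) = Mul(Rational(1, 3), Pow(p, 3)))
Function('f')(Q) = Mul(-3, Pow(Q, -1)) (Function('f')(Q) = Mul(Mul(-3, Q), Pow(Mul(Q, Add(0, Q)), -1)) = Mul(Mul(-3, Q), Pow(Mul(Q, Q), -1)) = Mul(Mul(-3, Q), Pow(Pow(Q, 2), -1)) = Mul(Mul(-3, Q), Pow(Q, -2)) = Mul(-3, Pow(Q, -1)))
Mul(-2378, Pow(Function('f')(Function('R')(4)), -1)) = Mul(-2378, Pow(Mul(-3, Pow(Mul(Rational(1, 3), Pow(4, 3)), -1)), -1)) = Mul(-2378, Pow(Mul(-3, Pow(Mul(Rational(1, 3), 64), -1)), -1)) = Mul(-2378, Pow(Mul(-3, Pow(Rational(64, 3), -1)), -1)) = Mul(-2378, Pow(Mul(-3, Rational(3, 64)), -1)) = Mul(-2378, Pow(Rational(-9, 64), -1)) = Mul(-2378, Rational(-64, 9)) = Rational(152192, 9)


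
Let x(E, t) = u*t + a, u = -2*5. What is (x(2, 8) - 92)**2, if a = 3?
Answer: 28561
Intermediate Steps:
u = -10
x(E, t) = 3 - 10*t (x(E, t) = -10*t + 3 = 3 - 10*t)
(x(2, 8) - 92)**2 = ((3 - 10*8) - 92)**2 = ((3 - 80) - 92)**2 = (-77 - 92)**2 = (-169)**2 = 28561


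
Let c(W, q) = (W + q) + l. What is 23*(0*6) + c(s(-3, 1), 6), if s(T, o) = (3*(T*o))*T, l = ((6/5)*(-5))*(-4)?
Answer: 57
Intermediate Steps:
l = 24 (l = ((6*(1/5))*(-5))*(-4) = ((6/5)*(-5))*(-4) = -6*(-4) = 24)
s(T, o) = 3*o*T**2 (s(T, o) = (3*T*o)*T = 3*o*T**2)
c(W, q) = 24 + W + q (c(W, q) = (W + q) + 24 = 24 + W + q)
23*(0*6) + c(s(-3, 1), 6) = 23*(0*6) + (24 + 3*1*(-3)**2 + 6) = 23*0 + (24 + 3*1*9 + 6) = 0 + (24 + 27 + 6) = 0 + 57 = 57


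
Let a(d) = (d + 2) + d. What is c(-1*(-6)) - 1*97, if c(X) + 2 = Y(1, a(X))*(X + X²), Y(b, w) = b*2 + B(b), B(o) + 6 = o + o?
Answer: -183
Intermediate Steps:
B(o) = -6 + 2*o (B(o) = -6 + (o + o) = -6 + 2*o)
a(d) = 2 + 2*d (a(d) = (2 + d) + d = 2 + 2*d)
Y(b, w) = -6 + 4*b (Y(b, w) = b*2 + (-6 + 2*b) = 2*b + (-6 + 2*b) = -6 + 4*b)
c(X) = -2 - 2*X - 2*X² (c(X) = -2 + (-6 + 4*1)*(X + X²) = -2 + (-6 + 4)*(X + X²) = -2 - 2*(X + X²) = -2 + (-2*X - 2*X²) = -2 - 2*X - 2*X²)
c(-1*(-6)) - 1*97 = (-2 - (-2)*(-6) - 2*(-1*(-6))²) - 1*97 = (-2 - 2*6 - 2*6²) - 97 = (-2 - 12 - 2*36) - 97 = (-2 - 12 - 72) - 97 = -86 - 97 = -183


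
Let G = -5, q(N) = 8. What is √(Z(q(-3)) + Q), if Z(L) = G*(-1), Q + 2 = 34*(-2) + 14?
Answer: I*√51 ≈ 7.1414*I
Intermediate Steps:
Q = -56 (Q = -2 + (34*(-2) + 14) = -2 + (-68 + 14) = -2 - 54 = -56)
Z(L) = 5 (Z(L) = -5*(-1) = 5)
√(Z(q(-3)) + Q) = √(5 - 56) = √(-51) = I*√51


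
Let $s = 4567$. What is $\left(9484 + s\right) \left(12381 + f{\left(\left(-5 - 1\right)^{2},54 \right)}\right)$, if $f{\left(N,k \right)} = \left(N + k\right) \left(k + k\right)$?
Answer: $310541151$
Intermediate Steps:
$f{\left(N,k \right)} = 2 k \left(N + k\right)$ ($f{\left(N,k \right)} = \left(N + k\right) 2 k = 2 k \left(N + k\right)$)
$\left(9484 + s\right) \left(12381 + f{\left(\left(-5 - 1\right)^{2},54 \right)}\right) = \left(9484 + 4567\right) \left(12381 + 2 \cdot 54 \left(\left(-5 - 1\right)^{2} + 54\right)\right) = 14051 \left(12381 + 2 \cdot 54 \left(\left(-6\right)^{2} + 54\right)\right) = 14051 \left(12381 + 2 \cdot 54 \left(36 + 54\right)\right) = 14051 \left(12381 + 2 \cdot 54 \cdot 90\right) = 14051 \left(12381 + 9720\right) = 14051 \cdot 22101 = 310541151$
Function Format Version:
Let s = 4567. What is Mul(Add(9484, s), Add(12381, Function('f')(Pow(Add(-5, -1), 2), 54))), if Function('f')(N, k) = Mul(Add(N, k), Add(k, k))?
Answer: 310541151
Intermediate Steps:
Function('f')(N, k) = Mul(2, k, Add(N, k)) (Function('f')(N, k) = Mul(Add(N, k), Mul(2, k)) = Mul(2, k, Add(N, k)))
Mul(Add(9484, s), Add(12381, Function('f')(Pow(Add(-5, -1), 2), 54))) = Mul(Add(9484, 4567), Add(12381, Mul(2, 54, Add(Pow(Add(-5, -1), 2), 54)))) = Mul(14051, Add(12381, Mul(2, 54, Add(Pow(-6, 2), 54)))) = Mul(14051, Add(12381, Mul(2, 54, Add(36, 54)))) = Mul(14051, Add(12381, Mul(2, 54, 90))) = Mul(14051, Add(12381, 9720)) = Mul(14051, 22101) = 310541151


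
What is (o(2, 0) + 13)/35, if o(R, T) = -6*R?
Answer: 1/35 ≈ 0.028571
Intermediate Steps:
(o(2, 0) + 13)/35 = (-6*2 + 13)/35 = (-12 + 13)*(1/35) = 1*(1/35) = 1/35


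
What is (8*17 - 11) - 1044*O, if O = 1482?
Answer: -1547083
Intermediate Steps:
(8*17 - 11) - 1044*O = (8*17 - 11) - 1044*1482 = (136 - 11) - 1547208 = 125 - 1547208 = -1547083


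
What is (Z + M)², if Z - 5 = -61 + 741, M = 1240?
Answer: 3705625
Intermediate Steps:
Z = 685 (Z = 5 + (-61 + 741) = 5 + 680 = 685)
(Z + M)² = (685 + 1240)² = 1925² = 3705625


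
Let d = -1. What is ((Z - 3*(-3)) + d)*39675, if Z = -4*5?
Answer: -476100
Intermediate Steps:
Z = -20
((Z - 3*(-3)) + d)*39675 = ((-20 - 3*(-3)) - 1)*39675 = ((-20 + 9) - 1)*39675 = (-11 - 1)*39675 = -12*39675 = -476100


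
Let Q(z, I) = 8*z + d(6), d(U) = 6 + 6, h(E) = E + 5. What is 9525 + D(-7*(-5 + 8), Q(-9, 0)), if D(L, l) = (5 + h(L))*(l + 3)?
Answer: 10152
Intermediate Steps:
h(E) = 5 + E
d(U) = 12
Q(z, I) = 12 + 8*z (Q(z, I) = 8*z + 12 = 12 + 8*z)
D(L, l) = (3 + l)*(10 + L) (D(L, l) = (5 + (5 + L))*(l + 3) = (10 + L)*(3 + l) = (3 + l)*(10 + L))
9525 + D(-7*(-5 + 8), Q(-9, 0)) = 9525 + (30 + 3*(-7*(-5 + 8)) + 10*(12 + 8*(-9)) + (-7*(-5 + 8))*(12 + 8*(-9))) = 9525 + (30 + 3*(-7*3) + 10*(12 - 72) + (-7*3)*(12 - 72)) = 9525 + (30 + 3*(-21) + 10*(-60) - 21*(-60)) = 9525 + (30 - 63 - 600 + 1260) = 9525 + 627 = 10152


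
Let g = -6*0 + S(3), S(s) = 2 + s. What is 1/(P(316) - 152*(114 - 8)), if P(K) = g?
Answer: -1/16107 ≈ -6.2085e-5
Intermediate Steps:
g = 5 (g = -6*0 + (2 + 3) = 0 + 5 = 5)
P(K) = 5
1/(P(316) - 152*(114 - 8)) = 1/(5 - 152*(114 - 8)) = 1/(5 - 152*106) = 1/(5 - 16112) = 1/(-16107) = -1/16107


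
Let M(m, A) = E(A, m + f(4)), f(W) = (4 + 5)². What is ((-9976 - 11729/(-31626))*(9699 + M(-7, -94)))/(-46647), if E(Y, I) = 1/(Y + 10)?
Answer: 257033821869605/123921673848 ≈ 2074.2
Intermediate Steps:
f(W) = 81 (f(W) = 9² = 81)
E(Y, I) = 1/(10 + Y)
M(m, A) = 1/(10 + A)
((-9976 - 11729/(-31626))*(9699 + M(-7, -94)))/(-46647) = ((-9976 - 11729/(-31626))*(9699 + 1/(10 - 94)))/(-46647) = ((-9976 - 11729*(-1/31626))*(9699 + 1/(-84)))*(-1/46647) = ((-9976 + 11729/31626)*(9699 - 1/84))*(-1/46647) = -315489247/31626*814715/84*(-1/46647) = -257033821869605/2656584*(-1/46647) = 257033821869605/123921673848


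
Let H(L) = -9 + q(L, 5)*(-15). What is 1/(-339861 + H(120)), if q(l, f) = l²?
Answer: -1/555870 ≈ -1.7990e-6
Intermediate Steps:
H(L) = -9 - 15*L² (H(L) = -9 + L²*(-15) = -9 - 15*L²)
1/(-339861 + H(120)) = 1/(-339861 + (-9 - 15*120²)) = 1/(-339861 + (-9 - 15*14400)) = 1/(-339861 + (-9 - 216000)) = 1/(-339861 - 216009) = 1/(-555870) = -1/555870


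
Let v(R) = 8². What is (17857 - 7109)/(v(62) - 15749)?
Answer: -10748/15685 ≈ -0.68524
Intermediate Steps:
v(R) = 64
(17857 - 7109)/(v(62) - 15749) = (17857 - 7109)/(64 - 15749) = 10748/(-15685) = 10748*(-1/15685) = -10748/15685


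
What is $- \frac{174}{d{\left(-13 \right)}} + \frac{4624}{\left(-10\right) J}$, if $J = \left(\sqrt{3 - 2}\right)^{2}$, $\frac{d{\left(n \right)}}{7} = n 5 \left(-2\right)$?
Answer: $- \frac{210479}{455} \approx -462.59$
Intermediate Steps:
$d{\left(n \right)} = - 70 n$ ($d{\left(n \right)} = 7 n 5 \left(-2\right) = 7 \cdot 5 n \left(-2\right) = 7 \left(- 10 n\right) = - 70 n$)
$J = 1$ ($J = \left(\sqrt{1}\right)^{2} = 1^{2} = 1$)
$- \frac{174}{d{\left(-13 \right)}} + \frac{4624}{\left(-10\right) J} = - \frac{174}{\left(-70\right) \left(-13\right)} + \frac{4624}{\left(-10\right) 1} = - \frac{174}{910} + \frac{4624}{-10} = \left(-174\right) \frac{1}{910} + 4624 \left(- \frac{1}{10}\right) = - \frac{87}{455} - \frac{2312}{5} = - \frac{210479}{455}$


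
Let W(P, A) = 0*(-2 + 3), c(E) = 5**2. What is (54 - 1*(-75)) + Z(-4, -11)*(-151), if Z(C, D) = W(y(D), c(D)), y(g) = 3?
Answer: 129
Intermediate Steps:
c(E) = 25
W(P, A) = 0 (W(P, A) = 0*1 = 0)
Z(C, D) = 0
(54 - 1*(-75)) + Z(-4, -11)*(-151) = (54 - 1*(-75)) + 0*(-151) = (54 + 75) + 0 = 129 + 0 = 129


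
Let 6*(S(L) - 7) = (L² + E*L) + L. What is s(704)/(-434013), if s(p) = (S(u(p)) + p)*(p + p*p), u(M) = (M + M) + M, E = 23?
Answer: -124507331520/144671 ≈ -8.6062e+5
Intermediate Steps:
u(M) = 3*M (u(M) = 2*M + M = 3*M)
S(L) = 7 + 4*L + L²/6 (S(L) = 7 + ((L² + 23*L) + L)/6 = 7 + (L² + 24*L)/6 = 7 + (4*L + L²/6) = 7 + 4*L + L²/6)
s(p) = (p + p²)*(7 + 13*p + 3*p²/2) (s(p) = ((7 + 4*(3*p) + (3*p)²/6) + p)*(p + p*p) = ((7 + 12*p + (9*p²)/6) + p)*(p + p²) = ((7 + 12*p + 3*p²/2) + p)*(p + p²) = (7 + 13*p + 3*p²/2)*(p + p²) = (p + p²)*(7 + 13*p + 3*p²/2))
s(704)/(-434013) = ((½)*704*(14 + 3*704³ + 29*704² + 40*704))/(-434013) = ((½)*704*(14 + 3*348913664 + 29*495616 + 28160))*(-1/434013) = ((½)*704*(14 + 1046740992 + 14372864 + 28160))*(-1/434013) = ((½)*704*1061142030)*(-1/434013) = 373521994560*(-1/434013) = -124507331520/144671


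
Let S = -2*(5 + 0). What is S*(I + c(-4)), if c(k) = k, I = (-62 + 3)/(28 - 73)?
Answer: 242/9 ≈ 26.889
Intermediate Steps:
S = -10 (S = -2*5 = -10)
I = 59/45 (I = -59/(-45) = -59*(-1/45) = 59/45 ≈ 1.3111)
S*(I + c(-4)) = -10*(59/45 - 4) = -10*(-121/45) = 242/9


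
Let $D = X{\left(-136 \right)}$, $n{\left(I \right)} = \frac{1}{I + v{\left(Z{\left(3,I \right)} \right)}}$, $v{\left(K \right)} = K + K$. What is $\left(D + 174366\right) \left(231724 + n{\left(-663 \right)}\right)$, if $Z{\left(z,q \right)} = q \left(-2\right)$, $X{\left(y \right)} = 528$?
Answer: $\frac{26869492059026}{663} \approx 4.0527 \cdot 10^{10}$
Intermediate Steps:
$Z{\left(z,q \right)} = - 2 q$
$v{\left(K \right)} = 2 K$
$n{\left(I \right)} = - \frac{1}{3 I}$ ($n{\left(I \right)} = \frac{1}{I + 2 \left(- 2 I\right)} = \frac{1}{I - 4 I} = \frac{1}{\left(-3\right) I} = - \frac{1}{3 I}$)
$D = 528$
$\left(D + 174366\right) \left(231724 + n{\left(-663 \right)}\right) = \left(528 + 174366\right) \left(231724 - \frac{1}{3 \left(-663\right)}\right) = 174894 \left(231724 - - \frac{1}{1989}\right) = 174894 \left(231724 + \frac{1}{1989}\right) = 174894 \cdot \frac{460899037}{1989} = \frac{26869492059026}{663}$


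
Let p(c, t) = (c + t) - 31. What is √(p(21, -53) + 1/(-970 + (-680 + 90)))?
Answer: I*√38329590/780 ≈ 7.9373*I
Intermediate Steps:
p(c, t) = -31 + c + t
√(p(21, -53) + 1/(-970 + (-680 + 90))) = √((-31 + 21 - 53) + 1/(-970 + (-680 + 90))) = √(-63 + 1/(-970 - 590)) = √(-63 + 1/(-1560)) = √(-63 - 1/1560) = √(-98281/1560) = I*√38329590/780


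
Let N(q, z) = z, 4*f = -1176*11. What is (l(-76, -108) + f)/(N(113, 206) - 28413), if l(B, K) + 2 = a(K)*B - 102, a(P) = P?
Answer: -4870/28207 ≈ -0.17265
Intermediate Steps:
f = -3234 (f = (-1176*11)/4 = (¼)*(-12936) = -3234)
l(B, K) = -104 + B*K (l(B, K) = -2 + (K*B - 102) = -2 + (B*K - 102) = -2 + (-102 + B*K) = -104 + B*K)
(l(-76, -108) + f)/(N(113, 206) - 28413) = ((-104 - 76*(-108)) - 3234)/(206 - 28413) = ((-104 + 8208) - 3234)/(-28207) = (8104 - 3234)*(-1/28207) = 4870*(-1/28207) = -4870/28207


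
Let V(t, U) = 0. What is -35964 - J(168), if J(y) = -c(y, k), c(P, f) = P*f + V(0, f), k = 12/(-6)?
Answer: -36300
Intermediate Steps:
k = -2 (k = 12*(-⅙) = -2)
c(P, f) = P*f (c(P, f) = P*f + 0 = P*f)
J(y) = 2*y (J(y) = -y*(-2) = -(-2)*y = 2*y)
-35964 - J(168) = -35964 - 2*168 = -35964 - 1*336 = -35964 - 336 = -36300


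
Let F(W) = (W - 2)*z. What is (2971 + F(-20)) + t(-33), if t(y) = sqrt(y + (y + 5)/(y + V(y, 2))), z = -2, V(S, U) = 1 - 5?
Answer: 3015 + I*sqrt(44141)/37 ≈ 3015.0 + 5.6783*I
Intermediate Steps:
V(S, U) = -4
t(y) = sqrt(y + (5 + y)/(-4 + y)) (t(y) = sqrt(y + (y + 5)/(y - 4)) = sqrt(y + (5 + y)/(-4 + y)))
F(W) = 4 - 2*W (F(W) = (W - 2)*(-2) = (-2 + W)*(-2) = 4 - 2*W)
(2971 + F(-20)) + t(-33) = (2971 + (4 - 2*(-20))) + sqrt((5 - 33 - 33*(-4 - 33))/(-4 - 33)) = (2971 + (4 + 40)) + sqrt((5 - 33 - 33*(-37))/(-37)) = (2971 + 44) + sqrt(-(5 - 33 + 1221)/37) = 3015 + sqrt(-1/37*1193) = 3015 + sqrt(-1193/37) = 3015 + I*sqrt(44141)/37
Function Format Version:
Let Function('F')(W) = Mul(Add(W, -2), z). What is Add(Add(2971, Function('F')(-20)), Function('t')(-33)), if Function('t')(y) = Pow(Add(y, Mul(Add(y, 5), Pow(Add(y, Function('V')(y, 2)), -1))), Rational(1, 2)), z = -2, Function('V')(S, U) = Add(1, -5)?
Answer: Add(3015, Mul(Rational(1, 37), I, Pow(44141, Rational(1, 2)))) ≈ Add(3015.0, Mul(5.6783, I))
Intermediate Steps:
Function('V')(S, U) = -4
Function('t')(y) = Pow(Add(y, Mul(Pow(Add(-4, y), -1), Add(5, y))), Rational(1, 2)) (Function('t')(y) = Pow(Add(y, Mul(Add(y, 5), Pow(Add(y, -4), -1))), Rational(1, 2)) = Pow(Add(y, Mul(Add(5, y), Pow(Add(-4, y), -1))), Rational(1, 2)) = Pow(Add(y, Mul(Pow(Add(-4, y), -1), Add(5, y))), Rational(1, 2)))
Function('F')(W) = Add(4, Mul(-2, W)) (Function('F')(W) = Mul(Add(W, -2), -2) = Mul(Add(-2, W), -2) = Add(4, Mul(-2, W)))
Add(Add(2971, Function('F')(-20)), Function('t')(-33)) = Add(Add(2971, Add(4, Mul(-2, -20))), Pow(Mul(Pow(Add(-4, -33), -1), Add(5, -33, Mul(-33, Add(-4, -33)))), Rational(1, 2))) = Add(Add(2971, Add(4, 40)), Pow(Mul(Pow(-37, -1), Add(5, -33, Mul(-33, -37))), Rational(1, 2))) = Add(Add(2971, 44), Pow(Mul(Rational(-1, 37), Add(5, -33, 1221)), Rational(1, 2))) = Add(3015, Pow(Mul(Rational(-1, 37), 1193), Rational(1, 2))) = Add(3015, Pow(Rational(-1193, 37), Rational(1, 2))) = Add(3015, Mul(Rational(1, 37), I, Pow(44141, Rational(1, 2))))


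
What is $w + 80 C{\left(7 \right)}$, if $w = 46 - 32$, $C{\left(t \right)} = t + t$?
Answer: $1134$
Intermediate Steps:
$C{\left(t \right)} = 2 t$
$w = 14$
$w + 80 C{\left(7 \right)} = 14 + 80 \cdot 2 \cdot 7 = 14 + 80 \cdot 14 = 14 + 1120 = 1134$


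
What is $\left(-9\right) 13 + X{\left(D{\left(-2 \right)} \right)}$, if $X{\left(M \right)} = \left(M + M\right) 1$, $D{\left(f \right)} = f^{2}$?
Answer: $-109$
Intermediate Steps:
$X{\left(M \right)} = 2 M$ ($X{\left(M \right)} = 2 M 1 = 2 M$)
$\left(-9\right) 13 + X{\left(D{\left(-2 \right)} \right)} = \left(-9\right) 13 + 2 \left(-2\right)^{2} = -117 + 2 \cdot 4 = -117 + 8 = -109$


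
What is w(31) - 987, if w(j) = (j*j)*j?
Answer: 28804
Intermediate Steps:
w(j) = j³ (w(j) = j²*j = j³)
w(31) - 987 = 31³ - 987 = 29791 - 987 = 28804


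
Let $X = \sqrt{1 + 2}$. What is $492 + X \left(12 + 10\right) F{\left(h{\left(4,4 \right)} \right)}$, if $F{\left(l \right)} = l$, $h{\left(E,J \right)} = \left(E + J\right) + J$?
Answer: $492 + 264 \sqrt{3} \approx 949.26$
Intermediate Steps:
$X = \sqrt{3} \approx 1.732$
$h{\left(E,J \right)} = E + 2 J$
$492 + X \left(12 + 10\right) F{\left(h{\left(4,4 \right)} \right)} = 492 + \sqrt{3} \left(12 + 10\right) \left(4 + 2 \cdot 4\right) = 492 + \sqrt{3} \cdot 22 \left(4 + 8\right) = 492 + 22 \sqrt{3} \cdot 12 = 492 + 264 \sqrt{3}$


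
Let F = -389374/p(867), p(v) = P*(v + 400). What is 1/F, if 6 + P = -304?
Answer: 196385/194687 ≈ 1.0087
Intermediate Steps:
P = -310 (P = -6 - 304 = -310)
p(v) = -124000 - 310*v (p(v) = -310*(v + 400) = -310*(400 + v) = -124000 - 310*v)
F = 194687/196385 (F = -389374/(-124000 - 310*867) = -389374/(-124000 - 268770) = -389374/(-392770) = -389374*(-1/392770) = 194687/196385 ≈ 0.99135)
1/F = 1/(194687/196385) = 196385/194687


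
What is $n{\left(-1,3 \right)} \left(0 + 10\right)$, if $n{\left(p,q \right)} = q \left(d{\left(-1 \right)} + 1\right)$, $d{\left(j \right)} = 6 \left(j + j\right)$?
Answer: $-330$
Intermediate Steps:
$d{\left(j \right)} = 12 j$ ($d{\left(j \right)} = 6 \cdot 2 j = 12 j$)
$n{\left(p,q \right)} = - 11 q$ ($n{\left(p,q \right)} = q \left(12 \left(-1\right) + 1\right) = q \left(-12 + 1\right) = q \left(-11\right) = - 11 q$)
$n{\left(-1,3 \right)} \left(0 + 10\right) = \left(-11\right) 3 \left(0 + 10\right) = \left(-33\right) 10 = -330$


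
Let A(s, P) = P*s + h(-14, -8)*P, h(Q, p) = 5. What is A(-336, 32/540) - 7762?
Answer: -1050518/135 ≈ -7781.6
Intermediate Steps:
A(s, P) = 5*P + P*s (A(s, P) = P*s + 5*P = 5*P + P*s)
A(-336, 32/540) - 7762 = (32/540)*(5 - 336) - 7762 = (32*(1/540))*(-331) - 7762 = (8/135)*(-331) - 7762 = -2648/135 - 7762 = -1050518/135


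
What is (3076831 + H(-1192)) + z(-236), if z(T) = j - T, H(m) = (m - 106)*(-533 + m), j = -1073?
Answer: 5315044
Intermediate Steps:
H(m) = (-533 + m)*(-106 + m) (H(m) = (-106 + m)*(-533 + m) = (-533 + m)*(-106 + m))
z(T) = -1073 - T
(3076831 + H(-1192)) + z(-236) = (3076831 + (56498 + (-1192)² - 639*(-1192))) + (-1073 - 1*(-236)) = (3076831 + (56498 + 1420864 + 761688)) + (-1073 + 236) = (3076831 + 2239050) - 837 = 5315881 - 837 = 5315044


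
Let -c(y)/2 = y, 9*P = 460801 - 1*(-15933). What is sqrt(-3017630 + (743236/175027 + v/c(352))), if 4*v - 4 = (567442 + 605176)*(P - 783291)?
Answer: sqrt(2571487963850026448642954)/92414256 ≈ 17352.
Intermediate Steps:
P = 476734/9 (P = (460801 - 1*(-15933))/9 = (460801 + 15933)/9 = (1/9)*476734 = 476734/9 ≈ 52970.)
c(y) = -2*y
v = -3853741631447/18 (v = 1 + ((567442 + 605176)*(476734/9 - 783291))/4 = 1 + (1172618*(-6572885/9))/4 = 1 + (1/4)*(-7707483262930/9) = 1 - 3853741631465/18 = -3853741631447/18 ≈ -2.1410e+11)
sqrt(-3017630 + (743236/175027 + v/c(352))) = sqrt(-3017630 + (743236/175027 - 3853741631447/(18*((-2*352))))) = sqrt(-3017630 + (743236*(1/175027) - 3853741631447/18/(-704))) = sqrt(-3017630 + (743236/175027 - 3853741631447/18*(-1/704))) = sqrt(-3017630 + (743236/175027 + 3853741631447/12672)) = sqrt(-3017630 + 674508845945560661/2217942144) = sqrt(667815917193561941/2217942144) = sqrt(2571487963850026448642954)/92414256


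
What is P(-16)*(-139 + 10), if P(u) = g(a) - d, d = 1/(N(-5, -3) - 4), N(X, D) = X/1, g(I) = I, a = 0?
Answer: -43/3 ≈ -14.333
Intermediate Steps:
N(X, D) = X (N(X, D) = X*1 = X)
d = -⅑ (d = 1/(-5 - 4) = 1/(-9) = -⅑ ≈ -0.11111)
P(u) = ⅑ (P(u) = 0 - 1*(-⅑) = 0 + ⅑ = ⅑)
P(-16)*(-139 + 10) = (-139 + 10)/9 = (⅑)*(-129) = -43/3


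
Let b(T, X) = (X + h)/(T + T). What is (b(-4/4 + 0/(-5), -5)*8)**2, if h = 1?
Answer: 256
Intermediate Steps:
b(T, X) = (1 + X)/(2*T) (b(T, X) = (X + 1)/(T + T) = (1 + X)/((2*T)) = (1 + X)*(1/(2*T)) = (1 + X)/(2*T))
(b(-4/4 + 0/(-5), -5)*8)**2 = (((1 - 5)/(2*(-4/4 + 0/(-5))))*8)**2 = (((1/2)*(-4)/(-4*1/4 + 0*(-1/5)))*8)**2 = (((1/2)*(-4)/(-1 + 0))*8)**2 = (((1/2)*(-4)/(-1))*8)**2 = (((1/2)*(-1)*(-4))*8)**2 = (2*8)**2 = 16**2 = 256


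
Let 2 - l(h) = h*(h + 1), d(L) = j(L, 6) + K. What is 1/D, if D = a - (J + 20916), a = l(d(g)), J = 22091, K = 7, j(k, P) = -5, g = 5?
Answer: -1/43011 ≈ -2.3250e-5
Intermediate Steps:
d(L) = 2 (d(L) = -5 + 7 = 2)
l(h) = 2 - h*(1 + h) (l(h) = 2 - h*(h + 1) = 2 - h*(1 + h))
a = -4 (a = 2 - 1*2 - 1*2**2 = 2 - 2 - 1*4 = 2 - 2 - 4 = -4)
D = -43011 (D = -4 - (22091 + 20916) = -4 - 1*43007 = -4 - 43007 = -43011)
1/D = 1/(-43011) = -1/43011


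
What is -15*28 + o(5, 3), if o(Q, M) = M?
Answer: -417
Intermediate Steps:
-15*28 + o(5, 3) = -15*28 + 3 = -420 + 3 = -417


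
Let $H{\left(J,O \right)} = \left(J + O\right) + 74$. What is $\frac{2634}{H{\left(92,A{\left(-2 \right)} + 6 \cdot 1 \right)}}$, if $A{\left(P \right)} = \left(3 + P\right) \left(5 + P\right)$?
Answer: $\frac{2634}{175} \approx 15.051$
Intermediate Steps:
$H{\left(J,O \right)} = 74 + J + O$
$\frac{2634}{H{\left(92,A{\left(-2 \right)} + 6 \cdot 1 \right)}} = \frac{2634}{74 + 92 + \left(\left(15 + \left(-2\right)^{2} + 8 \left(-2\right)\right) + 6 \cdot 1\right)} = \frac{2634}{74 + 92 + \left(\left(15 + 4 - 16\right) + 6\right)} = \frac{2634}{74 + 92 + \left(3 + 6\right)} = \frac{2634}{74 + 92 + 9} = \frac{2634}{175}$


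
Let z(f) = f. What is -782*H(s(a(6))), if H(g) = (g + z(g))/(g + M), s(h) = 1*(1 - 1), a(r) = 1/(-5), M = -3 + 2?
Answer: 0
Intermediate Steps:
M = -1
a(r) = -⅕
s(h) = 0 (s(h) = 1*0 = 0)
H(g) = 2*g/(-1 + g) (H(g) = (g + g)/(g - 1) = (2*g)/(-1 + g) = 2*g/(-1 + g))
-782*H(s(a(6))) = -1564*0/(-1 + 0) = -1564*0/(-1) = -1564*0*(-1) = -782*0 = 0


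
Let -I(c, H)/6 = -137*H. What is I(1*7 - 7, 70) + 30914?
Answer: 88454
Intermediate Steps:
I(c, H) = 822*H (I(c, H) = -(-822)*H = 822*H)
I(1*7 - 7, 70) + 30914 = 822*70 + 30914 = 57540 + 30914 = 88454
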